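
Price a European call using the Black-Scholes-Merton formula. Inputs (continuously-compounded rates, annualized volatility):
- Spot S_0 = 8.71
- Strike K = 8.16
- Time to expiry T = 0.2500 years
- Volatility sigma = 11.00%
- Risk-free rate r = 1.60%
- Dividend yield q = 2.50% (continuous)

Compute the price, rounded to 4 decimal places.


d1 = (ln(S/K) + (r - q + 0.5*sigma^2) * T) / (sigma * sqrt(T)) = 1.17254767
d2 = d1 - sigma * sqrt(T) = 1.11754767
exp(-rT) = 0.99600799; exp(-qT) = 0.99376949
C = S_0 * exp(-qT) * N(d1) - K * exp(-rT) * N(d2)
N(d1) = 0.87951138; N(d2) = 0.86811989
C = 8.7100 * 0.99376949 * 0.87951138 - 8.1600 * 0.99600799 * 0.86811989 = 0.5572

Answer: Price = 0.5572


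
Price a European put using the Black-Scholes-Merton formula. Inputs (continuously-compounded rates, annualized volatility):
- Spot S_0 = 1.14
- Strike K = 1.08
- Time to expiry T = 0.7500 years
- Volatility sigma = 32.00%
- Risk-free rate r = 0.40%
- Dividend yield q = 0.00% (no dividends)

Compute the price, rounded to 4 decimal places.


d1 = (ln(S/K) + (r - q + 0.5*sigma^2) * T) / (sigma * sqrt(T)) = 0.34448766
d2 = d1 - sigma * sqrt(T) = 0.06735953
exp(-rT) = 0.99700450; exp(-qT) = 1.00000000
P = K * exp(-rT) * N(-d2) - S_0 * exp(-qT) * N(-d1)
N(-d1) = 0.36523979; N(-d2) = 0.47314774
P = 1.0800 * 0.99700450 * 0.47314774 - 1.1400 * 1.00000000 * 0.36523979 = 0.0931

Answer: Price = 0.0931


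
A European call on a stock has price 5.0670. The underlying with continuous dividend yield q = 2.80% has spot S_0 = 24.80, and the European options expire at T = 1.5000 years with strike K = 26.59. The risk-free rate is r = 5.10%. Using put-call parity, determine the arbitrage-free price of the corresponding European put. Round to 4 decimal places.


Answer: Put price = 5.9188

Derivation:
Put-call parity: C - P = S_0 * exp(-qT) - K * exp(-rT).
S_0 * exp(-qT) = 24.8000 * 0.95886978 = 23.77997056
K * exp(-rT) = 26.5900 * 0.92635291 = 24.63172399
P = C - S*exp(-qT) + K*exp(-rT)
P = 5.0670 - 23.77997056 + 24.63172399 = 5.9188


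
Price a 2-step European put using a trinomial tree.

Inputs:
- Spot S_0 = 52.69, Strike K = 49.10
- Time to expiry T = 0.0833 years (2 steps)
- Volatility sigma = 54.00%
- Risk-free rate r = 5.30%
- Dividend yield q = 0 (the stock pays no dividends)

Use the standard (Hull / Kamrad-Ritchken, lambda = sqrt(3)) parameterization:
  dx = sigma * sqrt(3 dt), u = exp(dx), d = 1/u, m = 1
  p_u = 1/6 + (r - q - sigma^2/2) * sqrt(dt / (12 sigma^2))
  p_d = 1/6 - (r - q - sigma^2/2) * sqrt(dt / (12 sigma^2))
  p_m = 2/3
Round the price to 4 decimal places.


Answer: Price = V(0,0) = 1.7148

Derivation:
dt = T/N = 0.041650; dx = sigma*sqrt(3*dt) = 0.190881
u = exp(dx) = 1.210315; d = 1/u = 0.826231
p_u = 0.156542, p_m = 0.666667, p_d = 0.176791
Discount per step: exp(-r*dt) = 0.997795
Stock lattice S(k, j) with j the centered position index:
  k=0: S(0,+0) = 52.6900
  k=1: S(1,-1) = 43.5341; S(1,+0) = 52.6900; S(1,+1) = 63.7715
  k=2: S(2,-2) = 35.9692; S(2,-1) = 43.5341; S(2,+0) = 52.6900; S(2,+1) = 63.7715; S(2,+2) = 77.1836
Terminal payoffs V(N, j) = max(K - S_T, 0):
  V(2,-2) = 13.130750; V(2,-1) = 5.565878; V(2,+0) = 0.000000; V(2,+1) = 0.000000; V(2,+2) = 0.000000
Backward induction: V(k, j) = exp(-r*dt) * [p_u * V(k+1, j+1) + p_m * V(k+1, j) + p_d * V(k+1, j-1)]
  V(1,-1) = exp(-r*dt) * [p_u*0.000000 + p_m*5.565878 + p_d*13.130750] = 6.018685
  V(1,+0) = exp(-r*dt) * [p_u*0.000000 + p_m*0.000000 + p_d*5.565878] = 0.981828
  V(1,+1) = exp(-r*dt) * [p_u*0.000000 + p_m*0.000000 + p_d*0.000000] = 0.000000
  V(0,+0) = exp(-r*dt) * [p_u*0.000000 + p_m*0.981828 + p_d*6.018685] = 1.714812


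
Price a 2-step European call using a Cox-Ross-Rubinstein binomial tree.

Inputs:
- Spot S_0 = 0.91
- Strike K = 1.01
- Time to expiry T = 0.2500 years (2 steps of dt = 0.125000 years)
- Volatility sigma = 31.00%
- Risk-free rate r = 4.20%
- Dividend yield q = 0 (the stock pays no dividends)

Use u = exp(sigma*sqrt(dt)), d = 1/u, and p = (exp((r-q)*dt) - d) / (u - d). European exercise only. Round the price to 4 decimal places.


dt = T/N = 0.125000
u = exp(sigma*sqrt(dt)) = 1.115833; d = 1/u = 0.896191
p = (exp((r-q)*dt) - d) / (u - d) = 0.496592
Discount per step: exp(-r*dt) = 0.994764
Stock lattice S(k, i) with i counting down-moves:
  k=0: S(0,0) = 0.9100
  k=1: S(1,0) = 1.0154; S(1,1) = 0.8155
  k=2: S(2,0) = 1.1330; S(2,1) = 0.9100; S(2,2) = 0.7309
Terminal payoffs V(N, i) = max(S_T - K, 0):
  V(2,0) = 0.123027; V(2,1) = 0.000000; V(2,2) = 0.000000
Backward induction: V(k, i) = exp(-r*dt) * [p * V(k+1, i) + (1-p) * V(k+1, i+1)].
  V(1,0) = exp(-r*dt) * [p*0.123027 + (1-p)*0.000000] = 0.060774
  V(1,1) = exp(-r*dt) * [p*0.000000 + (1-p)*0.000000] = 0.000000
  V(0,0) = exp(-r*dt) * [p*0.060774 + (1-p)*0.000000] = 0.030022

Answer: Price = V(0,0) = 0.0300


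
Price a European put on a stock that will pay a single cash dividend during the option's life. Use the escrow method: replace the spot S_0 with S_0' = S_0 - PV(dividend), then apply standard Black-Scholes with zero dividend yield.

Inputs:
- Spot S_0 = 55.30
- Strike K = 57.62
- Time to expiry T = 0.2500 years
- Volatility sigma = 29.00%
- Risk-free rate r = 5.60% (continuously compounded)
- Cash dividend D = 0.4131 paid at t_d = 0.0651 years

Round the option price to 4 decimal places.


PV(D) = D * exp(-r * t_d) = 0.4131 * 0.99636104 = 0.41159674
S_0' = S_0 - PV(D) = 55.3000 - 0.41159674 = 54.88840326
d1 = (ln(S_0'/K) + (r + sigma^2/2)*T) / (sigma*sqrt(T)) = -0.16589750
d2 = d1 - sigma*sqrt(T) = -0.31089750
exp(-rT) = 0.98609754
N(-d1) = 0.56588119; N(-d2) = 0.62206073
P = K * exp(-rT) * N(-d2) - S_0' * N(-d1) = 57.6200 * 0.98609754 * 0.62206073 - 54.88840326 * 0.56588119 = 4.2845

Answer: Price = 4.2845


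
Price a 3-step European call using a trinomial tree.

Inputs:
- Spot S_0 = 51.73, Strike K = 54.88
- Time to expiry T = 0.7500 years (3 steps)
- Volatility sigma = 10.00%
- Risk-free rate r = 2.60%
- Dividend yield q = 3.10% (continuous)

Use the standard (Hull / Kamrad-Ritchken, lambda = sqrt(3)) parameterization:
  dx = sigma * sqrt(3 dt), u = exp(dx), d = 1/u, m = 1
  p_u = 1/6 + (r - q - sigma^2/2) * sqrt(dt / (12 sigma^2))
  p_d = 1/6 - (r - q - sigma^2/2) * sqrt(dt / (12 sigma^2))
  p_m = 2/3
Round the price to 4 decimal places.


Answer: Price = V(0,0) = 0.6671

Derivation:
dt = T/N = 0.250000; dx = sigma*sqrt(3*dt) = 0.086603
u = exp(dx) = 1.090463; d = 1/u = 0.917042
p_u = 0.152233, p_m = 0.666667, p_d = 0.181100
Discount per step: exp(-r*dt) = 0.993521
Stock lattice S(k, j) with j the centered position index:
  k=0: S(0,+0) = 51.7300
  k=1: S(1,-1) = 47.4386; S(1,+0) = 51.7300; S(1,+1) = 56.4097
  k=2: S(2,-2) = 43.5031; S(2,-1) = 47.4386; S(2,+0) = 51.7300; S(2,+1) = 56.4097; S(2,+2) = 61.5127
  k=3: S(3,-3) = 39.8942; S(3,-2) = 43.5031; S(3,-1) = 47.4386; S(3,+0) = 51.7300; S(3,+1) = 56.4097; S(3,+2) = 61.5127; S(3,+3) = 67.0773
Terminal payoffs V(N, j) = max(S_T - K, 0):
  V(3,-3) = 0.000000; V(3,-2) = 0.000000; V(3,-1) = 0.000000; V(3,+0) = 0.000000; V(3,+1) = 1.529660; V(3,+2) = 6.632657; V(3,+3) = 12.197288
Backward induction: V(k, j) = exp(-r*dt) * [p_u * V(k+1, j+1) + p_m * V(k+1, j) + p_d * V(k+1, j-1)]
  V(2,-2) = exp(-r*dt) * [p_u*0.000000 + p_m*0.000000 + p_d*0.000000] = 0.000000
  V(2,-1) = exp(-r*dt) * [p_u*0.000000 + p_m*0.000000 + p_d*0.000000] = 0.000000
  V(2,+0) = exp(-r*dt) * [p_u*1.529660 + p_m*0.000000 + p_d*0.000000] = 0.231356
  V(2,+1) = exp(-r*dt) * [p_u*6.632657 + p_m*1.529660 + p_d*0.000000] = 2.016333
  V(2,+2) = exp(-r*dt) * [p_u*12.197288 + p_m*6.632657 + p_d*1.529660] = 6.513149
  V(1,-1) = exp(-r*dt) * [p_u*0.231356 + p_m*0.000000 + p_d*0.000000] = 0.034992
  V(1,+0) = exp(-r*dt) * [p_u*2.016333 + p_m*0.231356 + p_d*0.000000] = 0.458202
  V(1,+1) = exp(-r*dt) * [p_u*6.513149 + p_m*2.016333 + p_d*0.231356] = 2.362232
  V(0,+0) = exp(-r*dt) * [p_u*2.362232 + p_m*0.458202 + p_d*0.034992] = 0.667064


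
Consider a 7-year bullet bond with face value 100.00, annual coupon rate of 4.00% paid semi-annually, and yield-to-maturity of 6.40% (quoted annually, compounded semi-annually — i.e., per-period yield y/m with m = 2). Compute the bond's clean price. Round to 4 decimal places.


Answer: Price = 86.6277

Derivation:
Coupon per period c = face * coupon_rate / m = 2.000000
Periods per year m = 2; per-period yield y/m = 0.032000
Number of cashflows N = 14
Cashflows (t years, CF_t, discount factor 1/(1+y/m)^(m*t), PV):
  t = 0.5000: CF_t = 2.000000, DF = 0.968992, PV = 1.937984
  t = 1.0000: CF_t = 2.000000, DF = 0.938946, PV = 1.877892
  t = 1.5000: CF_t = 2.000000, DF = 0.909831, PV = 1.819663
  t = 2.0000: CF_t = 2.000000, DF = 0.881620, PV = 1.763239
  t = 2.5000: CF_t = 2.000000, DF = 0.854283, PV = 1.708565
  t = 3.0000: CF_t = 2.000000, DF = 0.827793, PV = 1.655586
  t = 3.5000: CF_t = 2.000000, DF = 0.802125, PV = 1.604250
  t = 4.0000: CF_t = 2.000000, DF = 0.777253, PV = 1.554506
  t = 4.5000: CF_t = 2.000000, DF = 0.753152, PV = 1.506304
  t = 5.0000: CF_t = 2.000000, DF = 0.729799, PV = 1.459597
  t = 5.5000: CF_t = 2.000000, DF = 0.707169, PV = 1.414338
  t = 6.0000: CF_t = 2.000000, DF = 0.685241, PV = 1.370483
  t = 6.5000: CF_t = 2.000000, DF = 0.663994, PV = 1.327987
  t = 7.0000: CF_t = 102.000000, DF = 0.643405, PV = 65.627281
Price P = sum_t PV_t = 86.627677


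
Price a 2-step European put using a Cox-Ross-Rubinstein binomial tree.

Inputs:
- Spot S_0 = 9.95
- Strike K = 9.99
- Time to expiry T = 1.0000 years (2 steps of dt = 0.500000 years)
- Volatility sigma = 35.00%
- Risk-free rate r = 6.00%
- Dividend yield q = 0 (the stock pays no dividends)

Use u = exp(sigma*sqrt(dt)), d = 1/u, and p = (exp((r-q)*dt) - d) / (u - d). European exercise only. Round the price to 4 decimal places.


dt = T/N = 0.500000
u = exp(sigma*sqrt(dt)) = 1.280803; d = 1/u = 0.780760
p = (exp((r-q)*dt) - d) / (u - d) = 0.499346
Discount per step: exp(-r*dt) = 0.970446
Stock lattice S(k, i) with i counting down-moves:
  k=0: S(0,0) = 9.9500
  k=1: S(1,0) = 12.7440; S(1,1) = 7.7686
  k=2: S(2,0) = 16.3225; S(2,1) = 9.9500; S(2,2) = 6.0654
Terminal payoffs V(N, i) = max(K - S_T, 0):
  V(2,0) = 0.000000; V(2,1) = 0.040000; V(2,2) = 3.924616
Backward induction: V(k, i) = exp(-r*dt) * [p * V(k+1, i) + (1-p) * V(k+1, i+1)].
  V(1,0) = exp(-r*dt) * [p*0.000000 + (1-p)*0.040000] = 0.019434
  V(1,1) = exp(-r*dt) * [p*0.040000 + (1-p)*3.924616] = 1.926188
  V(0,0) = exp(-r*dt) * [p*0.019434 + (1-p)*1.926188] = 0.945271

Answer: Price = V(0,0) = 0.9453


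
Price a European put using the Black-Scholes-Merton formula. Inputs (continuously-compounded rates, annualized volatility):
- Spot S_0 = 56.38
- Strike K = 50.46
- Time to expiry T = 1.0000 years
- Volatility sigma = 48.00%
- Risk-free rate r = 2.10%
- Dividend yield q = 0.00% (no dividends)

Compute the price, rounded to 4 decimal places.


d1 = (ln(S/K) + (r - q + 0.5*sigma^2) * T) / (sigma * sqrt(T)) = 0.51486155
d2 = d1 - sigma * sqrt(T) = 0.03486155
exp(-rT) = 0.97921896; exp(-qT) = 1.00000000
P = K * exp(-rT) * N(-d2) - S_0 * exp(-qT) * N(-d1)
N(-d1) = 0.30332489; N(-d2) = 0.48609507
P = 50.4600 * 0.97921896 * 0.48609507 - 56.3800 * 1.00000000 * 0.30332489 = 6.9172

Answer: Price = 6.9172


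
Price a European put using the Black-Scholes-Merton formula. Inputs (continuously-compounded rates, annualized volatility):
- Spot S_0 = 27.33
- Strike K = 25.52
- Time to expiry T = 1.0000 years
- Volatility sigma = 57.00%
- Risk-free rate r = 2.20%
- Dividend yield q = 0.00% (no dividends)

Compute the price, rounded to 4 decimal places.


Answer: Price = 4.7554

Derivation:
d1 = (ln(S/K) + (r - q + 0.5*sigma^2) * T) / (sigma * sqrt(T)) = 0.44381148
d2 = d1 - sigma * sqrt(T) = -0.12618852
exp(-rT) = 0.97824024; exp(-qT) = 1.00000000
P = K * exp(-rT) * N(-d2) - S_0 * exp(-qT) * N(-d1)
N(-d1) = 0.32858945; N(-d2) = 0.55020865
P = 25.5200 * 0.97824024 * 0.55020865 - 27.3300 * 1.00000000 * 0.32858945 = 4.7554


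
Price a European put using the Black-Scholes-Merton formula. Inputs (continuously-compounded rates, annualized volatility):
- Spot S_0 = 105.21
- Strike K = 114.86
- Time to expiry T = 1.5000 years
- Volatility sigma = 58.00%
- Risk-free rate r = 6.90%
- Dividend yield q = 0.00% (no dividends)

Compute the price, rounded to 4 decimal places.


d1 = (ln(S/K) + (r - q + 0.5*sigma^2) * T) / (sigma * sqrt(T)) = 0.37734017
d2 = d1 - sigma * sqrt(T) = -0.33301185
exp(-rT) = 0.90167602; exp(-qT) = 1.00000000
P = K * exp(-rT) * N(-d2) - S_0 * exp(-qT) * N(-d1)
N(-d1) = 0.35296041; N(-d2) = 0.63043733
P = 114.8600 * 0.90167602 * 0.63043733 - 105.2100 * 1.00000000 * 0.35296041 = 28.1572

Answer: Price = 28.1572


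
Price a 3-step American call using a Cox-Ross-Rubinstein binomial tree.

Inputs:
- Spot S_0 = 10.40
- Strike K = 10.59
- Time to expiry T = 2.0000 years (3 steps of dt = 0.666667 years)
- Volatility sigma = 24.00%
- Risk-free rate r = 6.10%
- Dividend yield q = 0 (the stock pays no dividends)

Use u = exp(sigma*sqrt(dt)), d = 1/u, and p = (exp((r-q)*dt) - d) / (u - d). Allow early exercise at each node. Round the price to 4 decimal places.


dt = T/N = 0.666667
u = exp(sigma*sqrt(dt)) = 1.216477; d = 1/u = 0.822046
p = (exp((r-q)*dt) - d) / (u - d) = 0.556393
Discount per step: exp(-r*dt) = 0.960149
Stock lattice S(k, i) with i counting down-moves:
  k=0: S(0,0) = 10.4000
  k=1: S(1,0) = 12.6514; S(1,1) = 8.5493
  k=2: S(2,0) = 15.3901; S(2,1) = 10.4000; S(2,2) = 7.0279
  k=3: S(3,0) = 18.7217; S(3,1) = 12.6514; S(3,2) = 8.5493; S(3,3) = 5.7773
Terminal payoffs V(N, i) = max(S_T - K, 0):
  V(3,0) = 8.131701; V(3,1) = 2.061363; V(3,2) = 0.000000; V(3,3) = 0.000000
Backward induction: V(k, i) = exp(-r*dt) * [p * V(k+1, i) + (1-p) * V(k+1, i+1)]; then take max(V_cont, immediate exercise) for American.
  V(2,0) = exp(-r*dt) * [p*8.131701 + (1-p)*2.061363] = 5.222116; exercise = 4.800096; V(2,0) = max -> 5.222116
  V(2,1) = exp(-r*dt) * [p*2.061363 + (1-p)*0.000000] = 1.101223; exercise = 0.000000; V(2,1) = max -> 1.101223
  V(2,2) = exp(-r*dt) * [p*0.000000 + (1-p)*0.000000] = 0.000000; exercise = 0.000000; V(2,2) = max -> 0.000000
  V(1,0) = exp(-r*dt) * [p*5.222116 + (1-p)*1.101223] = 3.258805; exercise = 2.061363; V(1,0) = max -> 3.258805
  V(1,1) = exp(-r*dt) * [p*1.101223 + (1-p)*0.000000] = 0.588296; exercise = 0.000000; V(1,1) = max -> 0.588296
  V(0,0) = exp(-r*dt) * [p*3.258805 + (1-p)*0.588296] = 1.991493; exercise = 0.000000; V(0,0) = max -> 1.991493

Answer: Price = V(0,0) = 1.9915


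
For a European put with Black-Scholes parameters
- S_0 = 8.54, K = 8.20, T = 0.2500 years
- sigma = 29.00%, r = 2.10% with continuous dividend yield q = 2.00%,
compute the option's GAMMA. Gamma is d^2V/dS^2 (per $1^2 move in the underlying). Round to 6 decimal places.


Answer: Gamma = 0.301049

Derivation:
d1 = 0.3544093347; d2 = 0.2094093347
phi(d1) = 0.3746580553; exp(-qT) = 0.9950124792; exp(-rT) = 0.9947637572
Gamma = exp(-qT) * phi(d1) / (S * sigma * sqrt(T)) = 0.9950124792 * 0.3746580553 / (8.5400 * 0.2900 * 0.5000000000) = 0.301049


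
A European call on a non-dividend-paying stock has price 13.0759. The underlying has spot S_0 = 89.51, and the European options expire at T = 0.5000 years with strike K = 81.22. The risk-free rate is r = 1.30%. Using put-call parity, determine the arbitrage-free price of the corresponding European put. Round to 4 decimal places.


Answer: Put price = 4.2597

Derivation:
Put-call parity: C - P = S_0 * exp(-qT) - K * exp(-rT).
S_0 * exp(-qT) = 89.5100 * 1.00000000 = 89.51000000
K * exp(-rT) = 81.2200 * 0.99352108 = 80.69378206
P = C - S*exp(-qT) + K*exp(-rT)
P = 13.0759 - 89.51000000 + 80.69378206 = 4.2597


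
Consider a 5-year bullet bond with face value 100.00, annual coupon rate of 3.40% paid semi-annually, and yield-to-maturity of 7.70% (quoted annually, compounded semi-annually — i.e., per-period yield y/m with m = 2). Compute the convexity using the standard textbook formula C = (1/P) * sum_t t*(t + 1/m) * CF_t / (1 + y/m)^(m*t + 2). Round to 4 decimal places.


Coupon per period c = face * coupon_rate / m = 1.700000
Periods per year m = 2; per-period yield y/m = 0.038500
Number of cashflows N = 10
Cashflows (t years, CF_t, discount factor 1/(1+y/m)^(m*t), PV):
  t = 0.5000: CF_t = 1.700000, DF = 0.962927, PV = 1.636976
  t = 1.0000: CF_t = 1.700000, DF = 0.927229, PV = 1.576289
  t = 1.5000: CF_t = 1.700000, DF = 0.892854, PV = 1.517852
  t = 2.0000: CF_t = 1.700000, DF = 0.859754, PV = 1.461581
  t = 2.5000: CF_t = 1.700000, DF = 0.827880, PV = 1.407396
  t = 3.0000: CF_t = 1.700000, DF = 0.797188, PV = 1.355220
  t = 3.5000: CF_t = 1.700000, DF = 0.767635, PV = 1.304979
  t = 4.0000: CF_t = 1.700000, DF = 0.739176, PV = 1.256600
  t = 4.5000: CF_t = 1.700000, DF = 0.711773, PV = 1.210014
  t = 5.0000: CF_t = 101.700000, DF = 0.685386, PV = 69.703718
Price P = sum_t PV_t = 82.430626
Convexity numerator sum_t t*(t + 1/m) * CF_t / (1+y/m)^(m*t + 2):
  t = 0.5000: term = 0.758926
  t = 1.0000: term = 2.192372
  t = 1.5000: term = 4.222189
  t = 2.0000: term = 6.776102
  t = 2.5000: term = 9.787340
  t = 3.0000: term = 13.194296
  t = 3.5000: term = 16.940197
  t = 4.0000: term = 20.972800
  t = 4.5000: term = 25.244102
  t = 5.0000: term = 1777.360959
Convexity = (1/P) * sum = 1877.449282 / 82.430626 = 22.776113

Answer: Convexity = 22.7761


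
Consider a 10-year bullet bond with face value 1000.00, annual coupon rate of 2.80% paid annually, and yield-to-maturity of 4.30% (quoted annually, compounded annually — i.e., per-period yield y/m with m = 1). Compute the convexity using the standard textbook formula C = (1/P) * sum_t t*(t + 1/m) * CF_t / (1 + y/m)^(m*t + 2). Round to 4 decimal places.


Answer: Convexity = 84.7329

Derivation:
Coupon per period c = face * coupon_rate / m = 28.000000
Periods per year m = 1; per-period yield y/m = 0.043000
Number of cashflows N = 10
Cashflows (t years, CF_t, discount factor 1/(1+y/m)^(m*t), PV):
  t = 1.0000: CF_t = 28.000000, DF = 0.958773, PV = 26.845638
  t = 2.0000: CF_t = 28.000000, DF = 0.919245, PV = 25.738866
  t = 3.0000: CF_t = 28.000000, DF = 0.881347, PV = 24.677724
  t = 4.0000: CF_t = 28.000000, DF = 0.845012, PV = 23.660330
  t = 5.0000: CF_t = 28.000000, DF = 0.810174, PV = 22.684880
  t = 6.0000: CF_t = 28.000000, DF = 0.776773, PV = 21.749645
  t = 7.0000: CF_t = 28.000000, DF = 0.744749, PV = 20.852968
  t = 8.0000: CF_t = 28.000000, DF = 0.714045, PV = 19.993258
  t = 9.0000: CF_t = 28.000000, DF = 0.684607, PV = 19.168991
  t = 10.0000: CF_t = 1028.000000, DF = 0.656382, PV = 674.761089
Price P = sum_t PV_t = 880.133389
Convexity numerator sum_t t*(t + 1/m) * CF_t / (1+y/m)^(m*t + 2):
  t = 1.0000: term = 49.355448
  t = 2.0000: term = 141.961980
  t = 3.0000: term = 272.218562
  t = 4.0000: term = 434.992908
  t = 5.0000: term = 625.589034
  t = 6.0000: term = 839.716824
  t = 7.0000: term = 1073.463501
  t = 8.0000: term = 1323.266882
  t = 9.0000: term = 1585.890319
  t = 10.0000: term = 68229.800071
Convexity = (1/P) * sum = 74576.255529 / 880.133389 = 84.732901


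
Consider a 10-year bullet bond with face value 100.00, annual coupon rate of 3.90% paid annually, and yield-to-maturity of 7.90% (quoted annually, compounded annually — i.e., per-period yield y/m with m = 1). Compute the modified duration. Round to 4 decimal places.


Answer: Modified duration = 7.5596

Derivation:
Coupon per period c = face * coupon_rate / m = 3.900000
Periods per year m = 1; per-period yield y/m = 0.079000
Number of cashflows N = 10
Cashflows (t years, CF_t, discount factor 1/(1+y/m)^(m*t), PV):
  t = 1.0000: CF_t = 3.900000, DF = 0.926784, PV = 3.614458
  t = 2.0000: CF_t = 3.900000, DF = 0.858929, PV = 3.349822
  t = 3.0000: CF_t = 3.900000, DF = 0.796041, PV = 3.104562
  t = 4.0000: CF_t = 3.900000, DF = 0.737758, PV = 2.877258
  t = 5.0000: CF_t = 3.900000, DF = 0.683743, PV = 2.666597
  t = 6.0000: CF_t = 3.900000, DF = 0.633682, PV = 2.471360
  t = 7.0000: CF_t = 3.900000, DF = 0.587286, PV = 2.290417
  t = 8.0000: CF_t = 3.900000, DF = 0.544288, PV = 2.122722
  t = 9.0000: CF_t = 3.900000, DF = 0.504437, PV = 1.967305
  t = 10.0000: CF_t = 103.900000, DF = 0.467504, PV = 48.573690
Price P = sum_t PV_t = 73.038189
First compute Macaulay numerator sum_t t * PV_t:
  t * PV_t at t = 1.0000: 3.614458
  t * PV_t at t = 2.0000: 6.699644
  t * PV_t at t = 3.0000: 9.313685
  t * PV_t at t = 4.0000: 11.509033
  t * PV_t at t = 5.0000: 13.332985
  t * PV_t at t = 6.0000: 14.828157
  t * PV_t at t = 7.0000: 16.032917
  t * PV_t at t = 8.0000: 16.981773
  t * PV_t at t = 9.0000: 17.705741
  t * PV_t at t = 10.0000: 485.736904
Macaulay duration D = 595.755297 / 73.038189 = 8.156764
Modified duration = D / (1 + y/m) = 8.156764 / (1 + 0.079000) = 7.559559


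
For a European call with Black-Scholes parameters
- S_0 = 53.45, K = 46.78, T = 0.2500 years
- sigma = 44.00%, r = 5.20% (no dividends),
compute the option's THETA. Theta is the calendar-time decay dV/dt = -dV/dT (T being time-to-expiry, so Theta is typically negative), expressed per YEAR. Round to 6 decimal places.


Answer: Theta = -8.654752

Derivation:
d1 = 0.7749585287; d2 = 0.5549585287
phi(d1) = 0.2954608631; exp(-qT) = 1.0000000000; exp(-rT) = 0.9870841350
Theta = -S*exp(-qT)*phi(d1)*sigma/(2*sqrt(T)) - r*K*exp(-rT)*N(d2) + q*S*exp(-qT)*N(d1)
N(d1) = 0.7808179173; N(d2) = 0.7105384865; sqrt(T) = 0.5000000000
Term 1 = -53.4500 * 1.0000000000 * 0.2954608631 * 0.4400 / (2 * 0.5000000000) = -6.9486485784
Term 2 = -0.0520 * 46.7800 * 0.9870841350 * 0.7105384865 = -1.7061033645
Term 3 = 0 (no dividend yield, q = 0)
Theta = -6.9486485784 + (-1.7061033645) + (0.0000000000) = -8.654752


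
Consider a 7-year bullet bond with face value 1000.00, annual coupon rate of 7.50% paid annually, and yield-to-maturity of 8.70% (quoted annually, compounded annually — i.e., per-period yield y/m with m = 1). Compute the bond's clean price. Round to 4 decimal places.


Coupon per period c = face * coupon_rate / m = 75.000000
Periods per year m = 1; per-period yield y/m = 0.087000
Number of cashflows N = 7
Cashflows (t years, CF_t, discount factor 1/(1+y/m)^(m*t), PV):
  t = 1.0000: CF_t = 75.000000, DF = 0.919963, PV = 68.997240
  t = 2.0000: CF_t = 75.000000, DF = 0.846332, PV = 63.474922
  t = 3.0000: CF_t = 75.000000, DF = 0.778595, PV = 58.394592
  t = 4.0000: CF_t = 75.000000, DF = 0.716278, PV = 53.720876
  t = 5.0000: CF_t = 75.000000, DF = 0.658950, PV = 49.421229
  t = 6.0000: CF_t = 75.000000, DF = 0.606209, PV = 45.465712
  t = 7.0000: CF_t = 1075.000000, DF = 0.557690, PV = 599.517211
Price P = sum_t PV_t = 938.991783

Answer: Price = 938.9918


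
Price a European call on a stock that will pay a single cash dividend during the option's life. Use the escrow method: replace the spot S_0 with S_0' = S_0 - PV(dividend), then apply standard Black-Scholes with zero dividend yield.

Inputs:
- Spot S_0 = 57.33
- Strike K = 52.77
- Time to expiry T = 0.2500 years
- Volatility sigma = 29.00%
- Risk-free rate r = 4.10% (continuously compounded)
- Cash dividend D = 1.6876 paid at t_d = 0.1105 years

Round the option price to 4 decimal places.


PV(D) = D * exp(-r * t_d) = 1.6876 * 0.99547975 = 1.67997162
S_0' = S_0 - PV(D) = 57.3300 - 1.67997162 = 55.65002838
d1 = (ln(S_0'/K) + (r + sigma^2/2)*T) / (sigma*sqrt(T)) = 0.50967062
d2 = d1 - sigma*sqrt(T) = 0.36467062
exp(-rT) = 0.98980235
N(d1) = 0.69485888; N(d2) = 0.64232135
C = S_0' * N(d1) - K * exp(-rT) * N(d2) = 55.65002838 * 0.69485888 - 52.7700 * 0.98980235 * 0.64232135 = 5.1193

Answer: Price = 5.1193


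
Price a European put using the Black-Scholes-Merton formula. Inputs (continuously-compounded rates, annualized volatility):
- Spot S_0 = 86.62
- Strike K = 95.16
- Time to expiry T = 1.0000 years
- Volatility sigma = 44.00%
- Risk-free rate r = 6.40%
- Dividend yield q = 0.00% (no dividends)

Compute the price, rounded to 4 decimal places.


d1 = (ln(S/K) + (r - q + 0.5*sigma^2) * T) / (sigma * sqrt(T)) = 0.15175239
d2 = d1 - sigma * sqrt(T) = -0.28824761
exp(-rT) = 0.93800500; exp(-qT) = 1.00000000
P = K * exp(-rT) * N(-d2) - S_0 * exp(-qT) * N(-d1)
N(-d1) = 0.43969112; N(-d2) = 0.61342140
P = 95.1600 * 0.93800500 * 0.61342140 - 86.6200 * 1.00000000 * 0.43969112 = 16.6683

Answer: Price = 16.6683


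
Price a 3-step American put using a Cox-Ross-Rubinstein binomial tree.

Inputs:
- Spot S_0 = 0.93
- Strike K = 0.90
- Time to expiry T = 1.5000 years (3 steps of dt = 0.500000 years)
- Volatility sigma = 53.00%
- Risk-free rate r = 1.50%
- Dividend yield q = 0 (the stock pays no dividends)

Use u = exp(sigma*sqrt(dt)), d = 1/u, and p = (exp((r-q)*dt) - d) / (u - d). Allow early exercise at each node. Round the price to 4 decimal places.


dt = T/N = 0.500000
u = exp(sigma*sqrt(dt)) = 1.454652; d = 1/u = 0.687450
p = (exp((r-q)*dt) - d) / (u - d) = 0.417202
Discount per step: exp(-r*dt) = 0.992528
Stock lattice S(k, i) with i counting down-moves:
  k=0: S(0,0) = 0.9300
  k=1: S(1,0) = 1.3528; S(1,1) = 0.6393
  k=2: S(2,0) = 1.9679; S(2,1) = 0.9300; S(2,2) = 0.4395
  k=3: S(3,0) = 2.8626; S(3,1) = 1.3528; S(3,2) = 0.6393; S(3,3) = 0.3021
Terminal payoffs V(N, i) = max(K - S_T, 0):
  V(3,0) = 0.000000; V(3,1) = 0.000000; V(3,2) = 0.260672; V(3,3) = 0.597862
Backward induction: V(k, i) = exp(-r*dt) * [p * V(k+1, i) + (1-p) * V(k+1, i+1)]; then take max(V_cont, immediate exercise) for American.
  V(2,0) = exp(-r*dt) * [p*0.000000 + (1-p)*0.000000] = 0.000000; exercise = 0.000000; V(2,0) = max -> 0.000000
  V(2,1) = exp(-r*dt) * [p*0.000000 + (1-p)*0.260672] = 0.150784; exercise = 0.000000; V(2,1) = max -> 0.150784
  V(2,2) = exp(-r*dt) * [p*0.260672 + (1-p)*0.597862] = 0.453769; exercise = 0.460494; V(2,2) = max -> 0.460494
  V(1,0) = exp(-r*dt) * [p*0.000000 + (1-p)*0.150784] = 0.087220; exercise = 0.000000; V(1,0) = max -> 0.087220
  V(1,1) = exp(-r*dt) * [p*0.150784 + (1-p)*0.460494] = 0.328807; exercise = 0.260672; V(1,1) = max -> 0.328807
  V(0,0) = exp(-r*dt) * [p*0.087220 + (1-p)*0.328807] = 0.226312; exercise = 0.000000; V(0,0) = max -> 0.226312

Answer: Price = V(0,0) = 0.2263


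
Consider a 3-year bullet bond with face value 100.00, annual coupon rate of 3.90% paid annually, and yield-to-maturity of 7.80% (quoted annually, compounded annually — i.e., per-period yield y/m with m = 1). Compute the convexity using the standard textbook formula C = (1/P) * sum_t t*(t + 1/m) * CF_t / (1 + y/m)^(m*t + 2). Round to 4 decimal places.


Coupon per period c = face * coupon_rate / m = 3.900000
Periods per year m = 1; per-period yield y/m = 0.078000
Number of cashflows N = 3
Cashflows (t years, CF_t, discount factor 1/(1+y/m)^(m*t), PV):
  t = 1.0000: CF_t = 3.900000, DF = 0.927644, PV = 3.617811
  t = 2.0000: CF_t = 3.900000, DF = 0.860523, PV = 3.356040
  t = 3.0000: CF_t = 103.900000, DF = 0.798259, PV = 82.939090
Price P = sum_t PV_t = 89.912940
Convexity numerator sum_t t*(t + 1/m) * CF_t / (1+y/m)^(m*t + 2):
  t = 1.0000: term = 6.226419
  t = 2.0000: term = 17.327696
  t = 3.0000: term = 856.451924
Convexity = (1/P) * sum = 880.006038 / 89.912940 = 9.787312

Answer: Convexity = 9.7873


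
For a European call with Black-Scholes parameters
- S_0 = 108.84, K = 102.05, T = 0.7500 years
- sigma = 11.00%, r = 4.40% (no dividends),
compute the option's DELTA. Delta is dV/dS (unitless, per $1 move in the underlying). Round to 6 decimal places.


Answer: Delta = 0.857743

Derivation:
d1 = 1.0702344529; d2 = 0.9749716584
phi(d1) = 0.2250034766; exp(-qT) = 1.0000000000; exp(-rT) = 0.9675385596
N(d1) = 0.8577431050
Delta = exp(-qT) * N(d1) = 1.0000000000 * 0.8577431050 = 0.857743


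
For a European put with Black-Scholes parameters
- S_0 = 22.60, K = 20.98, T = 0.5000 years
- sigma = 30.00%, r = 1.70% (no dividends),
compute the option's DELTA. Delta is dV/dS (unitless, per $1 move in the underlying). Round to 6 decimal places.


Answer: Delta = -0.309677

Derivation:
d1 = 0.4967675138; d2 = 0.2846354795
phi(d1) = 0.3526329677; exp(-qT) = 1.0000000000; exp(-rT) = 0.9915360229
N(-d1) = 0.3096765032
Delta = -exp(-qT) * N(-d1) = -1.0000000000 * 0.3096765032 = -0.309677


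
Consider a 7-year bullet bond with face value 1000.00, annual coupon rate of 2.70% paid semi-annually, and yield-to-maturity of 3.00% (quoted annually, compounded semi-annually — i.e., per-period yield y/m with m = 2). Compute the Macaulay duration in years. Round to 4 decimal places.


Coupon per period c = face * coupon_rate / m = 13.500000
Periods per year m = 2; per-period yield y/m = 0.015000
Number of cashflows N = 14
Cashflows (t years, CF_t, discount factor 1/(1+y/m)^(m*t), PV):
  t = 0.5000: CF_t = 13.500000, DF = 0.985222, PV = 13.300493
  t = 1.0000: CF_t = 13.500000, DF = 0.970662, PV = 13.103934
  t = 1.5000: CF_t = 13.500000, DF = 0.956317, PV = 12.910279
  t = 2.0000: CF_t = 13.500000, DF = 0.942184, PV = 12.719487
  t = 2.5000: CF_t = 13.500000, DF = 0.928260, PV = 12.531514
  t = 3.0000: CF_t = 13.500000, DF = 0.914542, PV = 12.346320
  t = 3.5000: CF_t = 13.500000, DF = 0.901027, PV = 12.163862
  t = 4.0000: CF_t = 13.500000, DF = 0.887711, PV = 11.984100
  t = 4.5000: CF_t = 13.500000, DF = 0.874592, PV = 11.806995
  t = 5.0000: CF_t = 13.500000, DF = 0.861667, PV = 11.632508
  t = 5.5000: CF_t = 13.500000, DF = 0.848933, PV = 11.460599
  t = 6.0000: CF_t = 13.500000, DF = 0.836387, PV = 11.291230
  t = 6.5000: CF_t = 13.500000, DF = 0.824027, PV = 11.124365
  t = 7.0000: CF_t = 1013.500000, DF = 0.811849, PV = 822.809243
Price P = sum_t PV_t = 981.184928
Macaulay numerator sum_t t * PV_t:
  t * PV_t at t = 0.5000: 6.650246
  t * PV_t at t = 1.0000: 13.103934
  t * PV_t at t = 1.5000: 19.365419
  t * PV_t at t = 2.0000: 25.438974
  t * PV_t at t = 2.5000: 31.328786
  t * PV_t at t = 3.0000: 37.038959
  t * PV_t at t = 3.5000: 42.573516
  t * PV_t at t = 4.0000: 47.936401
  t * PV_t at t = 4.5000: 53.131479
  t * PV_t at t = 5.0000: 58.162538
  t * PV_t at t = 5.5000: 63.033293
  t * PV_t at t = 6.0000: 67.747381
  t * PV_t at t = 6.5000: 72.308371
  t * PV_t at t = 7.0000: 5759.664699
Macaulay duration D = (sum_t t * PV_t) / P = 6297.483995 / 981.184928 = 6.418244

Answer: Macaulay duration = 6.4182 years


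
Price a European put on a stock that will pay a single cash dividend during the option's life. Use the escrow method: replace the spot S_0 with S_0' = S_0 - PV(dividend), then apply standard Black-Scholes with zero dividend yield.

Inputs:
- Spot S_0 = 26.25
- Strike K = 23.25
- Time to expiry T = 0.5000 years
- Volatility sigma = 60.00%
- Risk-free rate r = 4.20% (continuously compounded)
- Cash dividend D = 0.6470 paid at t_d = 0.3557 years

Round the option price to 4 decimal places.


Answer: Price = 2.7939

Derivation:
PV(D) = D * exp(-r * t_d) = 0.6470 * 0.98517164 = 0.63740605
S_0' = S_0 - PV(D) = 26.2500 - 0.63740605 = 25.61259395
d1 = (ln(S_0'/K) + (r + sigma^2/2)*T) / (sigma*sqrt(T)) = 0.48973992
d2 = d1 - sigma*sqrt(T) = 0.06547585
exp(-rT) = 0.97921896
N(-d1) = 0.31215898; N(-d2) = 0.47389757
P = K * exp(-rT) * N(-d2) - S_0' * N(-d1) = 23.2500 * 0.97921896 * 0.47389757 - 25.61259395 * 0.31215898 = 2.7939


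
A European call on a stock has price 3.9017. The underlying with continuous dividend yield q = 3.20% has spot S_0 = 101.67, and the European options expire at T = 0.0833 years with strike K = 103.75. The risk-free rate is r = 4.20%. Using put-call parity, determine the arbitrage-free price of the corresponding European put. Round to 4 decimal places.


Answer: Put price = 5.8900

Derivation:
Put-call parity: C - P = S_0 * exp(-qT) - K * exp(-rT).
S_0 * exp(-qT) = 101.6700 * 0.99733795 = 101.39934933
K * exp(-rT) = 103.7500 * 0.99650751 = 103.38765447
P = C - S*exp(-qT) + K*exp(-rT)
P = 3.9017 - 101.39934933 + 103.38765447 = 5.8900


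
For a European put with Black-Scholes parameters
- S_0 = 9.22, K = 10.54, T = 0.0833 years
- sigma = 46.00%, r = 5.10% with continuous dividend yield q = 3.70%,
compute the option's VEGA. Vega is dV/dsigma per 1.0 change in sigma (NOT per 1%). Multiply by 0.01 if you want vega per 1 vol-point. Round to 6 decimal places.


Answer: Vega = 0.685078

Derivation:
d1 = -0.9326561754; d2 = -1.0654201766
phi(d1) = 0.2582409271; exp(-qT) = 0.9969226448; exp(-rT) = 0.9957607113
Vega = S * exp(-qT) * phi(d1) * sqrt(T) = 9.2200 * 0.9969226448 * 0.2582409271 * 0.2886173938 = 0.685078


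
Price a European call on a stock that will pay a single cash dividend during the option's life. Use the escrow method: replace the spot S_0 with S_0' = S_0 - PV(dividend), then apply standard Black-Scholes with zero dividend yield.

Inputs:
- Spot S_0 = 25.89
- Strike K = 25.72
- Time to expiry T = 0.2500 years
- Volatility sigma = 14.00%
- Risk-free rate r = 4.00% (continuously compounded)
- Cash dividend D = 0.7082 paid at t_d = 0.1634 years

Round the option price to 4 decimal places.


PV(D) = D * exp(-r * t_d) = 0.7082 * 0.99348531 = 0.70358630
S_0' = S_0 - PV(D) = 25.8900 - 0.70358630 = 25.18641370
d1 = (ln(S_0'/K) + (r + sigma^2/2)*T) / (sigma*sqrt(T)) = -0.12163127
d2 = d1 - sigma*sqrt(T) = -0.19163127
exp(-rT) = 0.99004983
N(d1) = 0.45159552; N(d2) = 0.42401552
C = S_0' * N(d1) - K * exp(-rT) * N(d2) = 25.18641370 * 0.45159552 - 25.7200 * 0.99004983 * 0.42401552 = 0.5769

Answer: Price = 0.5769


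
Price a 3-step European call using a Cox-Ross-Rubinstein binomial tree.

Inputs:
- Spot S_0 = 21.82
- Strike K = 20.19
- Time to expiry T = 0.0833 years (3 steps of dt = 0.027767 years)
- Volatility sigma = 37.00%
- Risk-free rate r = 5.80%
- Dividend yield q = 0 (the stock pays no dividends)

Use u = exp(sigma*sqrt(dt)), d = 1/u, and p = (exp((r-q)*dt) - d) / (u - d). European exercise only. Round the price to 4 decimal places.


dt = T/N = 0.027767
u = exp(sigma*sqrt(dt)) = 1.063595; d = 1/u = 0.940208
p = (exp((r-q)*dt) - d) / (u - d) = 0.497654
Discount per step: exp(-r*dt) = 0.998391
Stock lattice S(k, i) with i counting down-moves:
  k=0: S(0,0) = 21.8200
  k=1: S(1,0) = 23.2076; S(1,1) = 20.5153
  k=2: S(2,0) = 24.6835; S(2,1) = 21.8200; S(2,2) = 19.2887
  k=3: S(3,0) = 26.2533; S(3,1) = 23.2076; S(3,2) = 20.5153; S(3,3) = 18.1354
Terminal payoffs V(N, i) = max(S_T - K, 0):
  V(3,0) = 6.063255; V(3,1) = 3.017635; V(3,2) = 0.325335; V(3,3) = 0.000000
Backward induction: V(k, i) = exp(-r*dt) * [p * V(k+1, i) + (1-p) * V(k+1, i+1)].
  V(2,0) = exp(-r*dt) * [p*6.063255 + (1-p)*3.017635] = 4.526005
  V(2,1) = exp(-r*dt) * [p*3.017635 + (1-p)*0.325335] = 1.662489
  V(2,2) = exp(-r*dt) * [p*0.325335 + (1-p)*0.000000] = 0.161644
  V(1,0) = exp(-r*dt) * [p*4.526005 + (1-p)*1.662489] = 3.082561
  V(1,1) = exp(-r*dt) * [p*1.662489 + (1-p)*0.161644] = 0.907083
  V(0,0) = exp(-r*dt) * [p*3.082561 + (1-p)*0.907083] = 1.986517

Answer: Price = V(0,0) = 1.9865


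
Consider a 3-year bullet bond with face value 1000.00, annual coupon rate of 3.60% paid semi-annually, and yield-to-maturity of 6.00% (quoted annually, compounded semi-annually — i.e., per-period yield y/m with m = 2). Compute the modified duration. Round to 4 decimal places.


Answer: Modified duration = 2.7817

Derivation:
Coupon per period c = face * coupon_rate / m = 18.000000
Periods per year m = 2; per-period yield y/m = 0.030000
Number of cashflows N = 6
Cashflows (t years, CF_t, discount factor 1/(1+y/m)^(m*t), PV):
  t = 0.5000: CF_t = 18.000000, DF = 0.970874, PV = 17.475728
  t = 1.0000: CF_t = 18.000000, DF = 0.942596, PV = 16.966726
  t = 1.5000: CF_t = 18.000000, DF = 0.915142, PV = 16.472550
  t = 2.0000: CF_t = 18.000000, DF = 0.888487, PV = 15.992767
  t = 2.5000: CF_t = 18.000000, DF = 0.862609, PV = 15.526958
  t = 3.0000: CF_t = 1018.000000, DF = 0.837484, PV = 852.558973
Price P = sum_t PV_t = 934.993703
First compute Macaulay numerator sum_t t * PV_t:
  t * PV_t at t = 0.5000: 8.737864
  t * PV_t at t = 1.0000: 16.966726
  t * PV_t at t = 1.5000: 24.708825
  t * PV_t at t = 2.0000: 31.985534
  t * PV_t at t = 2.5000: 38.817395
  t * PV_t at t = 3.0000: 2557.676920
Macaulay duration D = 2678.893264 / 934.993703 = 2.865146
Modified duration = D / (1 + y/m) = 2.865146 / (1 + 0.030000) = 2.781695


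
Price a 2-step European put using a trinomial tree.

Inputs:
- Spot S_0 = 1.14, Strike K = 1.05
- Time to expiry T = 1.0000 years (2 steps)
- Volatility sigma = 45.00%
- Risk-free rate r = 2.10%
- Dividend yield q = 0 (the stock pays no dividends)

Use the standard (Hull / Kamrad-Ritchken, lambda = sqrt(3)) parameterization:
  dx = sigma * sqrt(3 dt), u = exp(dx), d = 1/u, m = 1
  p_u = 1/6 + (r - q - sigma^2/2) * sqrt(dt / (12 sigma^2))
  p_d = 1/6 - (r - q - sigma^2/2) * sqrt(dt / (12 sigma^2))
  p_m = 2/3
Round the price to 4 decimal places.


dt = T/N = 0.500000; dx = sigma*sqrt(3*dt) = 0.551135
u = exp(dx) = 1.735222; d = 1/u = 0.576295
p_u = 0.130265, p_m = 0.666667, p_d = 0.203069
Discount per step: exp(-r*dt) = 0.989555
Stock lattice S(k, j) with j the centered position index:
  k=0: S(0,+0) = 1.1400
  k=1: S(1,-1) = 0.6570; S(1,+0) = 1.1400; S(1,+1) = 1.9782
  k=2: S(2,-2) = 0.3786; S(2,-1) = 0.6570; S(2,+0) = 1.1400; S(2,+1) = 1.9782; S(2,+2) = 3.4325
Terminal payoffs V(N, j) = max(K - S_T, 0):
  V(2,-2) = 0.671388; V(2,-1) = 0.393023; V(2,+0) = 0.000000; V(2,+1) = 0.000000; V(2,+2) = 0.000000
Backward induction: V(k, j) = exp(-r*dt) * [p_u * V(k+1, j+1) + p_m * V(k+1, j) + p_d * V(k+1, j-1)]
  V(1,-1) = exp(-r*dt) * [p_u*0.000000 + p_m*0.393023 + p_d*0.671388] = 0.394193
  V(1,+0) = exp(-r*dt) * [p_u*0.000000 + p_m*0.000000 + p_d*0.393023] = 0.078977
  V(1,+1) = exp(-r*dt) * [p_u*0.000000 + p_m*0.000000 + p_d*0.000000] = 0.000000
  V(0,+0) = exp(-r*dt) * [p_u*0.000000 + p_m*0.078977 + p_d*0.394193] = 0.131314

Answer: Price = V(0,0) = 0.1313


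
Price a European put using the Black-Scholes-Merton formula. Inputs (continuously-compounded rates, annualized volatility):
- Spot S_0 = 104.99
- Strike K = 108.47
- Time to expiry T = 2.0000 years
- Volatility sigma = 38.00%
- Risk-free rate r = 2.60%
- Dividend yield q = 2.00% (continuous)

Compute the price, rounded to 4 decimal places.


d1 = (ln(S/K) + (r - q + 0.5*sigma^2) * T) / (sigma * sqrt(T)) = 0.23035207
d2 = d1 - sigma * sqrt(T) = -0.30704908
exp(-rT) = 0.94932887; exp(-qT) = 0.96078944
P = K * exp(-rT) * N(-d2) - S_0 * exp(-qT) * N(-d1)
N(-d1) = 0.40890910; N(-d2) = 0.62059699
P = 108.4700 * 0.94932887 * 0.62059699 - 104.9900 * 0.96078944 * 0.40890910 = 22.6572

Answer: Price = 22.6572


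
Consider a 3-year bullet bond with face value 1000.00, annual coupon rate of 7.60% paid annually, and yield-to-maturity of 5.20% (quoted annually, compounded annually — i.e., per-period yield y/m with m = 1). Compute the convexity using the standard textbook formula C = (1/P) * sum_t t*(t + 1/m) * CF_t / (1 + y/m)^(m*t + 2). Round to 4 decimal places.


Answer: Convexity = 9.8806

Derivation:
Coupon per period c = face * coupon_rate / m = 76.000000
Periods per year m = 1; per-period yield y/m = 0.052000
Number of cashflows N = 3
Cashflows (t years, CF_t, discount factor 1/(1+y/m)^(m*t), PV):
  t = 1.0000: CF_t = 76.000000, DF = 0.950570, PV = 72.243346
  t = 2.0000: CF_t = 76.000000, DF = 0.903584, PV = 68.672382
  t = 3.0000: CF_t = 1076.000000, DF = 0.858920, PV = 924.198059
Price P = sum_t PV_t = 1065.113787
Convexity numerator sum_t t*(t + 1/m) * CF_t / (1+y/m)^(m*t + 2):
  t = 1.0000: term = 130.555860
  t = 2.0000: term = 372.307584
  t = 3.0000: term = 10021.086671
Convexity = (1/P) * sum = 10523.950115 / 1065.113787 = 9.880588


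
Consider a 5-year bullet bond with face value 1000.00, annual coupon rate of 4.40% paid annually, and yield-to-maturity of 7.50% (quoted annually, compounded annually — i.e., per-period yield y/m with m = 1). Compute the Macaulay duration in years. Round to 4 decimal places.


Coupon per period c = face * coupon_rate / m = 44.000000
Periods per year m = 1; per-period yield y/m = 0.075000
Number of cashflows N = 5
Cashflows (t years, CF_t, discount factor 1/(1+y/m)^(m*t), PV):
  t = 1.0000: CF_t = 44.000000, DF = 0.930233, PV = 40.930233
  t = 2.0000: CF_t = 44.000000, DF = 0.865333, PV = 38.074635
  t = 3.0000: CF_t = 44.000000, DF = 0.804961, PV = 35.418265
  t = 4.0000: CF_t = 44.000000, DF = 0.748801, PV = 32.947223
  t = 5.0000: CF_t = 1044.000000, DF = 0.696559, PV = 727.207212
Price P = sum_t PV_t = 874.577568
Macaulay numerator sum_t t * PV_t:
  t * PV_t at t = 1.0000: 40.930233
  t * PV_t at t = 2.0000: 76.149270
  t * PV_t at t = 3.0000: 106.254795
  t * PV_t at t = 4.0000: 131.788893
  t * PV_t at t = 5.0000: 3636.036061
Macaulay duration D = (sum_t t * PV_t) / P = 3991.159252 / 874.577568 = 4.563528

Answer: Macaulay duration = 4.5635 years
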